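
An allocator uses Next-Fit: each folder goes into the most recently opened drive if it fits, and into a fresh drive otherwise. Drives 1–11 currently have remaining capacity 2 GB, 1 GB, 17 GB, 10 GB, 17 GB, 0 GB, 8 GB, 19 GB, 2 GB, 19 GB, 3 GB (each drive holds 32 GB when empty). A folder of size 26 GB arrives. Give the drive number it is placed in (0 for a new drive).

0

Next-Fit only looks at drive 11, which has 3 GB free.
26 GB does not fit, so a new drive is opened.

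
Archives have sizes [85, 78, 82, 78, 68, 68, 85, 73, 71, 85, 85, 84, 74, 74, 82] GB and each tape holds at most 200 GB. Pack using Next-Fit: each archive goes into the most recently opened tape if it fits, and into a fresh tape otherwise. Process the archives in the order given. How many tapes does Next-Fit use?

8 tapes

tape 1: place 85 GB, 115 GB left
tape 1: place 78 GB, 37 GB left
tape 2: place 82 GB, 118 GB left
tape 2: place 78 GB, 40 GB left
tape 3: place 68 GB, 132 GB left
tape 3: place 68 GB, 64 GB left
tape 4: place 85 GB, 115 GB left
tape 4: place 73 GB, 42 GB left
tape 5: place 71 GB, 129 GB left
tape 5: place 85 GB, 44 GB left
tape 6: place 85 GB, 115 GB left
tape 6: place 84 GB, 31 GB left
tape 7: place 74 GB, 126 GB left
tape 7: place 74 GB, 52 GB left
tape 8: place 82 GB, 118 GB left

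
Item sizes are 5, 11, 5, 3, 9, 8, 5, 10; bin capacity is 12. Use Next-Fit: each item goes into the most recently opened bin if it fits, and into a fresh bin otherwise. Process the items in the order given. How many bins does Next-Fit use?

7

5 → bin 1 (remaining 7)
11 → bin 2 (remaining 1)
5 → bin 3 (remaining 7)
3 → bin 3 (remaining 4)
9 → bin 4 (remaining 3)
8 → bin 5 (remaining 4)
5 → bin 6 (remaining 7)
10 → bin 7 (remaining 2)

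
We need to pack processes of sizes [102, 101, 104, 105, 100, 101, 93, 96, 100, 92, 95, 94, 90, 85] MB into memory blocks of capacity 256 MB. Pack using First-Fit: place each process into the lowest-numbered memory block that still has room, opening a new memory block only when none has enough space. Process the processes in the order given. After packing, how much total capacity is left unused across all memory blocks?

memory block 1: place 102 MB, 154 MB left
memory block 1: place 101 MB, 53 MB left
memory block 2: place 104 MB, 152 MB left
memory block 2: place 105 MB, 47 MB left
memory block 3: place 100 MB, 156 MB left
memory block 3: place 101 MB, 55 MB left
memory block 4: place 93 MB, 163 MB left
memory block 4: place 96 MB, 67 MB left
memory block 5: place 100 MB, 156 MB left
memory block 5: place 92 MB, 64 MB left
memory block 6: place 95 MB, 161 MB left
memory block 6: place 94 MB, 67 MB left
memory block 7: place 90 MB, 166 MB left
memory block 7: place 85 MB, 81 MB left
7 memory blocks × 256 MB = 1792 MB; used 1358 MB; unused 434 MB.

434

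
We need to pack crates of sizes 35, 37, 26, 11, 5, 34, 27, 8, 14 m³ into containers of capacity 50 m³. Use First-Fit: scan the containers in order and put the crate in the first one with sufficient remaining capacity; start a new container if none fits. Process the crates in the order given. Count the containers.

5

35 m³ → container 1 (remaining 15 m³)
37 m³ → container 2 (remaining 13 m³)
26 m³ → container 3 (remaining 24 m³)
11 m³ → container 1 (remaining 4 m³)
5 m³ → container 2 (remaining 8 m³)
34 m³ → container 4 (remaining 16 m³)
27 m³ → container 5 (remaining 23 m³)
8 m³ → container 2 (remaining 0 m³)
14 m³ → container 3 (remaining 10 m³)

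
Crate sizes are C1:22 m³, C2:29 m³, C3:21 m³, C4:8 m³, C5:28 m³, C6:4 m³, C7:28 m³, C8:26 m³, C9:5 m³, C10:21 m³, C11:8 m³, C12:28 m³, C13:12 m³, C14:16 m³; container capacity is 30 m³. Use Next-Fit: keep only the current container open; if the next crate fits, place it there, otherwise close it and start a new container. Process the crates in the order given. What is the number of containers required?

Put C1 (22 m³) in container 1; 8 m³ remain.
Put C2 (29 m³) in container 2; 1 m³ remain.
Put C3 (21 m³) in container 3; 9 m³ remain.
Put C4 (8 m³) in container 3; 1 m³ remain.
Put C5 (28 m³) in container 4; 2 m³ remain.
Put C6 (4 m³) in container 5; 26 m³ remain.
Put C7 (28 m³) in container 6; 2 m³ remain.
Put C8 (26 m³) in container 7; 4 m³ remain.
Put C9 (5 m³) in container 8; 25 m³ remain.
Put C10 (21 m³) in container 8; 4 m³ remain.
Put C11 (8 m³) in container 9; 22 m³ remain.
Put C12 (28 m³) in container 10; 2 m³ remain.
Put C13 (12 m³) in container 11; 18 m³ remain.
Put C14 (16 m³) in container 11; 2 m³ remain.
Final containers: [22] [29] [21,8] [28] [4] [28] [26] [5,21] [8] [28] [12,16].

11 containers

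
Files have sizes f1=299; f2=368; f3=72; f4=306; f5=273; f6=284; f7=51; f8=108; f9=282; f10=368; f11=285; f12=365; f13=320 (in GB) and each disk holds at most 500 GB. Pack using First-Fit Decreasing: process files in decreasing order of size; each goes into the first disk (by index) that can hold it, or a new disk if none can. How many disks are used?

10 disks

Sorted descending: 368, 368, 365, 320, 306, 299, 285, 284, 282, 273, 108, 72, 51.
Put 368 GB in disk 1; 132 GB remain.
Put 368 GB in disk 2; 132 GB remain.
Put 365 GB in disk 3; 135 GB remain.
Put 320 GB in disk 4; 180 GB remain.
Put 306 GB in disk 5; 194 GB remain.
Put 299 GB in disk 6; 201 GB remain.
Put 285 GB in disk 7; 215 GB remain.
Put 284 GB in disk 8; 216 GB remain.
Put 282 GB in disk 9; 218 GB remain.
Put 273 GB in disk 10; 227 GB remain.
Put 108 GB in disk 1; 24 GB remain.
Put 72 GB in disk 2; 60 GB remain.
Put 51 GB in disk 2; 9 GB remain.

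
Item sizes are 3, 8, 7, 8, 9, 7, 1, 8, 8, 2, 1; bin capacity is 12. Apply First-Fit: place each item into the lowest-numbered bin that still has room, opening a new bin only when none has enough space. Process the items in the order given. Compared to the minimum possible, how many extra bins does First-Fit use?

0

First-Fit: [3,8,1] [7,2,1] [8] [9] [7] [8] [8] → 7 bins.
7 items exceed 6 (half the capacity), and no two of those can share a bin, so at least 7 bins are needed.
So 7 is already optimal.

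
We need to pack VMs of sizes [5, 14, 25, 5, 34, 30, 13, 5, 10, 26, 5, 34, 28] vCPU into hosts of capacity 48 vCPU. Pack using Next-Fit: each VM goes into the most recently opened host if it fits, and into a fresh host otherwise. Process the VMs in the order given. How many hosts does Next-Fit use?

6 hosts

5 vCPU → host 1 (remaining 43 vCPU)
14 vCPU → host 1 (remaining 29 vCPU)
25 vCPU → host 1 (remaining 4 vCPU)
5 vCPU → host 2 (remaining 43 vCPU)
34 vCPU → host 2 (remaining 9 vCPU)
30 vCPU → host 3 (remaining 18 vCPU)
13 vCPU → host 3 (remaining 5 vCPU)
5 vCPU → host 3 (remaining 0 vCPU)
10 vCPU → host 4 (remaining 38 vCPU)
26 vCPU → host 4 (remaining 12 vCPU)
5 vCPU → host 4 (remaining 7 vCPU)
34 vCPU → host 5 (remaining 14 vCPU)
28 vCPU → host 6 (remaining 20 vCPU)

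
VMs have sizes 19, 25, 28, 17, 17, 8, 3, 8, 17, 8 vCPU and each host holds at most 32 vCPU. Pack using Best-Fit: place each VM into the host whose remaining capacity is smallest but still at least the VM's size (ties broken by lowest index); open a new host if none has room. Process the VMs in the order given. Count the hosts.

6 hosts

host 1: place 19 vCPU, 13 vCPU left
host 2: place 25 vCPU, 7 vCPU left
host 3: place 28 vCPU, 4 vCPU left
host 4: place 17 vCPU, 15 vCPU left
host 5: place 17 vCPU, 15 vCPU left
host 1: place 8 vCPU, 5 vCPU left
host 3: place 3 vCPU, 1 vCPU left
host 4: place 8 vCPU, 7 vCPU left
host 6: place 17 vCPU, 15 vCPU left
host 5: place 8 vCPU, 7 vCPU left
Final hosts: [19,8] [25] [28,3] [17,8] [17,8] [17].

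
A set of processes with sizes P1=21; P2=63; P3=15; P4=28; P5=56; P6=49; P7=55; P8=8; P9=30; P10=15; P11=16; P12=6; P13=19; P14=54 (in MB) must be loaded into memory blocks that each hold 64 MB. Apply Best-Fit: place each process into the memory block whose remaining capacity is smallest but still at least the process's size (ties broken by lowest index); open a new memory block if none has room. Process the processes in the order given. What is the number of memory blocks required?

8 memory blocks

Put P1 (21 MB) in memory block 1; 43 MB remain.
Put P2 (63 MB) in memory block 2; 1 MB remain.
Put P3 (15 MB) in memory block 1; 28 MB remain.
Put P4 (28 MB) in memory block 1; 0 MB remain.
Put P5 (56 MB) in memory block 3; 8 MB remain.
Put P6 (49 MB) in memory block 4; 15 MB remain.
Put P7 (55 MB) in memory block 5; 9 MB remain.
Put P8 (8 MB) in memory block 3; 0 MB remain.
Put P9 (30 MB) in memory block 6; 34 MB remain.
Put P10 (15 MB) in memory block 4; 0 MB remain.
Put P11 (16 MB) in memory block 6; 18 MB remain.
Put P12 (6 MB) in memory block 5; 3 MB remain.
Put P13 (19 MB) in memory block 7; 45 MB remain.
Put P14 (54 MB) in memory block 8; 10 MB remain.
Final memory blocks: [21,15,28] [63] [56,8] [49,15] [55,6] [30,16] [19] [54].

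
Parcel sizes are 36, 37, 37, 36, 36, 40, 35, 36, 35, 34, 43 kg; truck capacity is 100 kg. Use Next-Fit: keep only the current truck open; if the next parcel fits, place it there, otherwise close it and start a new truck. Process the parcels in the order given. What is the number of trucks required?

6 trucks

Put 36 kg in truck 1; 64 kg remain.
Put 37 kg in truck 1; 27 kg remain.
Put 37 kg in truck 2; 63 kg remain.
Put 36 kg in truck 2; 27 kg remain.
Put 36 kg in truck 3; 64 kg remain.
Put 40 kg in truck 3; 24 kg remain.
Put 35 kg in truck 4; 65 kg remain.
Put 36 kg in truck 4; 29 kg remain.
Put 35 kg in truck 5; 65 kg remain.
Put 34 kg in truck 5; 31 kg remain.
Put 43 kg in truck 6; 57 kg remain.
Final trucks: [36,37] [37,36] [36,40] [35,36] [35,34] [43].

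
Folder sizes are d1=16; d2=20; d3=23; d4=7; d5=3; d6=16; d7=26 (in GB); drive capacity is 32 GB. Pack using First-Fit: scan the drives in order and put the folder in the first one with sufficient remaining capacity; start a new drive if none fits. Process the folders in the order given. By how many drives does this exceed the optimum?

1

First-Fit: [16,7,3] [20] [23] [16] [26] → 5 drives.
Total size 111 GB; any packing needs at least ⌈111/32⌉ = 4 drives.
An optimal packing achieves that bound: [26,3] [23,7] [20] [16,16] → 4 drives.
Excess: 5 − 4 = 1.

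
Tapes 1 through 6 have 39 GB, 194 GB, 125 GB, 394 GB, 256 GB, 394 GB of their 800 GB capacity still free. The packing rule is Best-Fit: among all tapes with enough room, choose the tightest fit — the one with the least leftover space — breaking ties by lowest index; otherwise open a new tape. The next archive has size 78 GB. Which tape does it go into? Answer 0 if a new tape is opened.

Tapes with room: tape 2 (194 GB), tape 3 (125 GB), tape 4 (394 GB), tape 5 (256 GB), tape 6 (394 GB).
Tightest fit is tape 3 with 125 GB free.

3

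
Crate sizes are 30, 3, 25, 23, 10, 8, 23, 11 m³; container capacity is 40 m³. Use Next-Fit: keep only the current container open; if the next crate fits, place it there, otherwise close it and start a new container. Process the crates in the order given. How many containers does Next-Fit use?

5 containers

30 m³ → container 1 (remaining 10 m³)
3 m³ → container 1 (remaining 7 m³)
25 m³ → container 2 (remaining 15 m³)
23 m³ → container 3 (remaining 17 m³)
10 m³ → container 3 (remaining 7 m³)
8 m³ → container 4 (remaining 32 m³)
23 m³ → container 4 (remaining 9 m³)
11 m³ → container 5 (remaining 29 m³)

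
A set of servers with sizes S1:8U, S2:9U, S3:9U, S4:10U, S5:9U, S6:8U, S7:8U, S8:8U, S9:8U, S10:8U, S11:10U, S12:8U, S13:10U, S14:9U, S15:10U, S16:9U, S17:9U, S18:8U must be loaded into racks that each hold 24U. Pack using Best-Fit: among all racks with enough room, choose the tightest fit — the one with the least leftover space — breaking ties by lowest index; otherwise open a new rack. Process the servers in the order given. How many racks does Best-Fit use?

9

Put S1 (8U) in rack 1; 16U remain.
Put S2 (9U) in rack 1; 7U remain.
Put S3 (9U) in rack 2; 15U remain.
Put S4 (10U) in rack 2; 5U remain.
Put S5 (9U) in rack 3; 15U remain.
Put S6 (8U) in rack 3; 7U remain.
Put S7 (8U) in rack 4; 16U remain.
Put S8 (8U) in rack 4; 8U remain.
Put S9 (8U) in rack 4; 0U remain.
Put S10 (8U) in rack 5; 16U remain.
Put S11 (10U) in rack 5; 6U remain.
Put S12 (8U) in rack 6; 16U remain.
Put S13 (10U) in rack 6; 6U remain.
Put S14 (9U) in rack 7; 15U remain.
Put S15 (10U) in rack 7; 5U remain.
Put S16 (9U) in rack 8; 15U remain.
Put S17 (9U) in rack 8; 6U remain.
Put S18 (8U) in rack 9; 16U remain.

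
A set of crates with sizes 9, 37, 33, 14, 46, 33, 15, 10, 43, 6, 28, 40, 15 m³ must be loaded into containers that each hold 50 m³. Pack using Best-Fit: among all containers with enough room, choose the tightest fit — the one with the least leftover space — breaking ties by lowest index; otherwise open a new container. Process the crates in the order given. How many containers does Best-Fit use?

8

9 m³ → container 1 (remaining 41 m³)
37 m³ → container 1 (remaining 4 m³)
33 m³ → container 2 (remaining 17 m³)
14 m³ → container 2 (remaining 3 m³)
46 m³ → container 3 (remaining 4 m³)
33 m³ → container 4 (remaining 17 m³)
15 m³ → container 4 (remaining 2 m³)
10 m³ → container 5 (remaining 40 m³)
43 m³ → container 6 (remaining 7 m³)
6 m³ → container 6 (remaining 1 m³)
28 m³ → container 5 (remaining 12 m³)
40 m³ → container 7 (remaining 10 m³)
15 m³ → container 8 (remaining 35 m³)
Final containers: [9,37] [33,14] [46] [33,15] [10,28] [43,6] [40] [15].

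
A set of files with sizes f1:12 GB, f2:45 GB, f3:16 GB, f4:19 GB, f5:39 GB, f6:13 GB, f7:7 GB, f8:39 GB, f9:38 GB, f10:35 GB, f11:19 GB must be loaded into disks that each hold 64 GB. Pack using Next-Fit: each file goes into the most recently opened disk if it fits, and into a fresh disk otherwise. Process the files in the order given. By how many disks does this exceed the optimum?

Next-Fit: [12,45] [16,19] [39,13,7] [39] [38] [35,19] → 6 disks.
Total size 282 GB; any packing needs at least ⌈282/64⌉ = 5 disks.
An optimal packing achieves that bound: [45,19] [39,19] [39,16,7] [38,13,12] [35] → 5 disks.
Excess: 6 − 5 = 1.

1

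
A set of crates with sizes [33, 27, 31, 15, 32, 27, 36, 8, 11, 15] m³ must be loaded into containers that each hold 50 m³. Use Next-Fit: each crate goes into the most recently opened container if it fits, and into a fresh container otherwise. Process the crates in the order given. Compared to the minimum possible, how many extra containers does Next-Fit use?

1

Next-Fit: [33] [27] [31,15] [32] [27] [36,8] [11,15] → 7 containers.
6 crates exceed 25 m³ (half the capacity), and no two of those can share a container, so at least 6 containers are needed.
An optimal packing achieves that bound: [36,11] [33,15] [32,15] [31,8] [27] [27] → 6 containers.
Excess: 7 − 6 = 1.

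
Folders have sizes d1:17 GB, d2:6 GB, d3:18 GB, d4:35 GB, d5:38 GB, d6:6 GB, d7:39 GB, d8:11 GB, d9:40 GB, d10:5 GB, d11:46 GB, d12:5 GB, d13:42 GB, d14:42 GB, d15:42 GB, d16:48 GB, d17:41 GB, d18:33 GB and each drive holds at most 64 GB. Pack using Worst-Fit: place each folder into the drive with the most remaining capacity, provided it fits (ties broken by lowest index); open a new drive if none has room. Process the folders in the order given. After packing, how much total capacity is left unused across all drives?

254

Put d1 (17 GB) in drive 1; 47 GB remain.
Put d2 (6 GB) in drive 1; 41 GB remain.
Put d3 (18 GB) in drive 1; 23 GB remain.
Put d4 (35 GB) in drive 2; 29 GB remain.
Put d5 (38 GB) in drive 3; 26 GB remain.
Put d6 (6 GB) in drive 2; 23 GB remain.
Put d7 (39 GB) in drive 4; 25 GB remain.
Put d8 (11 GB) in drive 3; 15 GB remain.
Put d9 (40 GB) in drive 5; 24 GB remain.
Put d10 (5 GB) in drive 4; 20 GB remain.
Put d11 (46 GB) in drive 6; 18 GB remain.
Put d12 (5 GB) in drive 5; 19 GB remain.
Put d13 (42 GB) in drive 7; 22 GB remain.
Put d14 (42 GB) in drive 8; 22 GB remain.
Put d15 (42 GB) in drive 9; 22 GB remain.
Put d16 (48 GB) in drive 10; 16 GB remain.
Put d17 (41 GB) in drive 11; 23 GB remain.
Put d18 (33 GB) in drive 12; 31 GB remain.
12 drives × 64 GB = 768 GB; used 514 GB; unused 254 GB.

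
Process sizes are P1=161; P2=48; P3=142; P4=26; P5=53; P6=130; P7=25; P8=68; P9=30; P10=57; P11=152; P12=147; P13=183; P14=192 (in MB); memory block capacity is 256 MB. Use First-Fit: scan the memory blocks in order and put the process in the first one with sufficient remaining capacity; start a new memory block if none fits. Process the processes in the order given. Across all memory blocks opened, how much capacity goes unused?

memory block 1: place P1 (161 MB), 95 MB left
memory block 1: place P2 (48 MB), 47 MB left
memory block 2: place P3 (142 MB), 114 MB left
memory block 1: place P4 (26 MB), 21 MB left
memory block 2: place P5 (53 MB), 61 MB left
memory block 3: place P6 (130 MB), 126 MB left
memory block 2: place P7 (25 MB), 36 MB left
memory block 3: place P8 (68 MB), 58 MB left
memory block 2: place P9 (30 MB), 6 MB left
memory block 3: place P10 (57 MB), 1 MB left
memory block 4: place P11 (152 MB), 104 MB left
memory block 5: place P12 (147 MB), 109 MB left
memory block 6: place P13 (183 MB), 73 MB left
memory block 7: place P14 (192 MB), 64 MB left
7 memory blocks × 256 MB = 1792 MB; used 1414 MB; unused 378 MB.

378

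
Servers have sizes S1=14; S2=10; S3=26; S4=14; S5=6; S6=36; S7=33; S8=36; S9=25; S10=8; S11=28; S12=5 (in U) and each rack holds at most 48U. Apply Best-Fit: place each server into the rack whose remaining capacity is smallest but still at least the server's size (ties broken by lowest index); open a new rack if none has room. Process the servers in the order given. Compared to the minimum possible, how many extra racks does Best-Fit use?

Best-Fit: [14,10] [26,14,6] [36,8] [33] [36,5] [25] [28] → 7 racks.
Total size 241U; any packing needs at least ⌈241/48⌉ = 6 racks.
An optimal packing achieves that bound: [36,10] [36,8] [33,14] [28,14,6] [26,5] [25] → 6 racks.
Excess: 7 − 6 = 1.

1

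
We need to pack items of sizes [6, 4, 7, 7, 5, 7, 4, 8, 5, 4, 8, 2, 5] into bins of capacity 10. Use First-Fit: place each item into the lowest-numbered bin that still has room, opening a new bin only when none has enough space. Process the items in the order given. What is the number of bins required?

9

bin 1: place 6, 4 left
bin 1: place 4, 0 left
bin 2: place 7, 3 left
bin 3: place 7, 3 left
bin 4: place 5, 5 left
bin 5: place 7, 3 left
bin 4: place 4, 1 left
bin 6: place 8, 2 left
bin 7: place 5, 5 left
bin 7: place 4, 1 left
bin 8: place 8, 2 left
bin 2: place 2, 1 left
bin 9: place 5, 5 left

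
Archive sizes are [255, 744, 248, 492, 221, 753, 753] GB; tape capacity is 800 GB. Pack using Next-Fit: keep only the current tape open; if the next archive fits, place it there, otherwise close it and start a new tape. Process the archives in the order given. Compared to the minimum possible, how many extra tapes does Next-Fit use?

1

Next-Fit: [255] [744] [248,492] [221] [753] [753] → 6 tapes.
Total size 3466 GB; any packing needs at least ⌈3466/800⌉ = 5 tapes.
An optimal packing achieves that bound: [753] [753] [744] [492,255] [248,221] → 5 tapes.
Excess: 6 − 5 = 1.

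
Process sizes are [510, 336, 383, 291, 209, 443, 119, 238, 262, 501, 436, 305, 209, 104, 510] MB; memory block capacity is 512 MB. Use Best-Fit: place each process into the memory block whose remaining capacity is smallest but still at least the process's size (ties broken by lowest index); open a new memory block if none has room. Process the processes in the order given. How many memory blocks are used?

memory block 1: place 510 MB, 2 MB left
memory block 2: place 336 MB, 176 MB left
memory block 3: place 383 MB, 129 MB left
memory block 4: place 291 MB, 221 MB left
memory block 4: place 209 MB, 12 MB left
memory block 5: place 443 MB, 69 MB left
memory block 3: place 119 MB, 10 MB left
memory block 6: place 238 MB, 274 MB left
memory block 6: place 262 MB, 12 MB left
memory block 7: place 501 MB, 11 MB left
memory block 8: place 436 MB, 76 MB left
memory block 9: place 305 MB, 207 MB left
memory block 10: place 209 MB, 303 MB left
memory block 2: place 104 MB, 72 MB left
memory block 11: place 510 MB, 2 MB left

11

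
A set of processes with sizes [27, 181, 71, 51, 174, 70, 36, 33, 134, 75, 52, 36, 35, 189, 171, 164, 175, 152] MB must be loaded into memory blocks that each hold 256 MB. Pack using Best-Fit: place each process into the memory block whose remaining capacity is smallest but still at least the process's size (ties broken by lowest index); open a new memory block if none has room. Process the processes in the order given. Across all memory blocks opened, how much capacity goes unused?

478

27 MB → memory block 1 (remaining 229 MB)
181 MB → memory block 1 (remaining 48 MB)
71 MB → memory block 2 (remaining 185 MB)
51 MB → memory block 2 (remaining 134 MB)
174 MB → memory block 3 (remaining 82 MB)
70 MB → memory block 3 (remaining 12 MB)
36 MB → memory block 1 (remaining 12 MB)
33 MB → memory block 2 (remaining 101 MB)
134 MB → memory block 4 (remaining 122 MB)
75 MB → memory block 2 (remaining 26 MB)
52 MB → memory block 4 (remaining 70 MB)
36 MB → memory block 4 (remaining 34 MB)
35 MB → memory block 5 (remaining 221 MB)
189 MB → memory block 5 (remaining 32 MB)
171 MB → memory block 6 (remaining 85 MB)
164 MB → memory block 7 (remaining 92 MB)
175 MB → memory block 8 (remaining 81 MB)
152 MB → memory block 9 (remaining 104 MB)
9 memory blocks × 256 MB = 2304 MB; used 1826 MB; unused 478 MB.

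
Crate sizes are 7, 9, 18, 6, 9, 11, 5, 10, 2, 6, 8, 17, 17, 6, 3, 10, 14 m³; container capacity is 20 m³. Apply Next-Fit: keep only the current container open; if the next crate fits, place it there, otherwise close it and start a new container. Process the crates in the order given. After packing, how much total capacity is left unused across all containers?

Put 7 m³ in container 1; 13 m³ remain.
Put 9 m³ in container 1; 4 m³ remain.
Put 18 m³ in container 2; 2 m³ remain.
Put 6 m³ in container 3; 14 m³ remain.
Put 9 m³ in container 3; 5 m³ remain.
Put 11 m³ in container 4; 9 m³ remain.
Put 5 m³ in container 4; 4 m³ remain.
Put 10 m³ in container 5; 10 m³ remain.
Put 2 m³ in container 5; 8 m³ remain.
Put 6 m³ in container 5; 2 m³ remain.
Put 8 m³ in container 6; 12 m³ remain.
Put 17 m³ in container 7; 3 m³ remain.
Put 17 m³ in container 8; 3 m³ remain.
Put 6 m³ in container 9; 14 m³ remain.
Put 3 m³ in container 9; 11 m³ remain.
Put 10 m³ in container 9; 1 m³ remain.
Put 14 m³ in container 10; 6 m³ remain.
10 containers × 20 m³ = 200 m³; used 158 m³; unused 42 m³.

42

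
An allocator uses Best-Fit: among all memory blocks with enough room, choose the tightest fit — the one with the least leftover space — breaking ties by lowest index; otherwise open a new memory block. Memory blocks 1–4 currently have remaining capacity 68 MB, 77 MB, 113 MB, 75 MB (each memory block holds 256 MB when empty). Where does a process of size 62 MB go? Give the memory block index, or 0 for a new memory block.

1

Memory blocks with room: memory block 1 (68 MB), memory block 2 (77 MB), memory block 3 (113 MB), memory block 4 (75 MB).
Tightest fit is memory block 1 with 68 MB free.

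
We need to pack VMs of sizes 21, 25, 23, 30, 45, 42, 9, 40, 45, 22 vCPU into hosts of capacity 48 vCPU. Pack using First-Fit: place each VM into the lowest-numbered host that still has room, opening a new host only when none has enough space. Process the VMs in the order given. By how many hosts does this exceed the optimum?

First-Fit: [21,25] [23,9] [30] [45] [42] [40] [45] [22] → 8 hosts.
Total size 302 vCPU; any packing needs at least ⌈302/48⌉ = 7 hosts.
An optimal packing achieves that bound: [45] [45] [42] [40] [30,9] [25,23] [22,21] → 7 hosts.
Excess: 8 − 7 = 1.

1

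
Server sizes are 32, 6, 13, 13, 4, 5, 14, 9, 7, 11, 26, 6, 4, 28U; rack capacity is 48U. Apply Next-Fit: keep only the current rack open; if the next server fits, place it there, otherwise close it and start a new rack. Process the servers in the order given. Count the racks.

5

32U → rack 1 (remaining 16U)
6U → rack 1 (remaining 10U)
13U → rack 2 (remaining 35U)
13U → rack 2 (remaining 22U)
4U → rack 2 (remaining 18U)
5U → rack 2 (remaining 13U)
14U → rack 3 (remaining 34U)
9U → rack 3 (remaining 25U)
7U → rack 3 (remaining 18U)
11U → rack 3 (remaining 7U)
26U → rack 4 (remaining 22U)
6U → rack 4 (remaining 16U)
4U → rack 4 (remaining 12U)
28U → rack 5 (remaining 20U)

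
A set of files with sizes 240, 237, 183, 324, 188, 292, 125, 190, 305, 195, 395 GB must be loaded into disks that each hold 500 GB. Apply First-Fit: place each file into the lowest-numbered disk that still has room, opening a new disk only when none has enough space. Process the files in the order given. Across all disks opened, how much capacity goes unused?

Put 240 GB in disk 1; 260 GB remain.
Put 237 GB in disk 1; 23 GB remain.
Put 183 GB in disk 2; 317 GB remain.
Put 324 GB in disk 3; 176 GB remain.
Put 188 GB in disk 2; 129 GB remain.
Put 292 GB in disk 4; 208 GB remain.
Put 125 GB in disk 2; 4 GB remain.
Put 190 GB in disk 4; 18 GB remain.
Put 305 GB in disk 5; 195 GB remain.
Put 195 GB in disk 5; 0 GB remain.
Put 395 GB in disk 6; 105 GB remain.
6 disks × 500 GB = 3000 GB; used 2674 GB; unused 326 GB.

326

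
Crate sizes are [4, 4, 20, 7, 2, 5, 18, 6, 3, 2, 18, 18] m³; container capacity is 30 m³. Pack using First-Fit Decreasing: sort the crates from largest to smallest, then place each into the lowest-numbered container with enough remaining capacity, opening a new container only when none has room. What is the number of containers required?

Sorted descending: 20, 18, 18, 18, 7, 6, 5, 4, 4, 3, 2, 2.
Put 20 m³ in container 1; 10 m³ remain.
Put 18 m³ in container 2; 12 m³ remain.
Put 18 m³ in container 3; 12 m³ remain.
Put 18 m³ in container 4; 12 m³ remain.
Put 7 m³ in container 1; 3 m³ remain.
Put 6 m³ in container 2; 6 m³ remain.
Put 5 m³ in container 2; 1 m³ remain.
Put 4 m³ in container 3; 8 m³ remain.
Put 4 m³ in container 3; 4 m³ remain.
Put 3 m³ in container 1; 0 m³ remain.
Put 2 m³ in container 3; 2 m³ remain.
Put 2 m³ in container 3; 0 m³ remain.
Final containers: [20,7,3] [18,6,5] [18,4,4,2,2] [18].

4 containers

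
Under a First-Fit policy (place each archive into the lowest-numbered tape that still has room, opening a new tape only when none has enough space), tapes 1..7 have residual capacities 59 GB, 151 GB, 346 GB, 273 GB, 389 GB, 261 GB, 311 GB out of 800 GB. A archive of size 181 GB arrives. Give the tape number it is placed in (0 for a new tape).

3

Tapes with room: tape 3 (346 GB), tape 4 (273 GB), tape 5 (389 GB), tape 6 (261 GB), tape 7 (311 GB).
The first with room is tape 3.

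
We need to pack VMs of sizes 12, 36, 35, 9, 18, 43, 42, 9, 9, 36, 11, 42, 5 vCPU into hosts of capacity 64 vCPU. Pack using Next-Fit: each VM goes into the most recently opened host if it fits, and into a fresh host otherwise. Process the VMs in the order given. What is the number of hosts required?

6 hosts

Put 12 vCPU in host 1; 52 vCPU remain.
Put 36 vCPU in host 1; 16 vCPU remain.
Put 35 vCPU in host 2; 29 vCPU remain.
Put 9 vCPU in host 2; 20 vCPU remain.
Put 18 vCPU in host 2; 2 vCPU remain.
Put 43 vCPU in host 3; 21 vCPU remain.
Put 42 vCPU in host 4; 22 vCPU remain.
Put 9 vCPU in host 4; 13 vCPU remain.
Put 9 vCPU in host 4; 4 vCPU remain.
Put 36 vCPU in host 5; 28 vCPU remain.
Put 11 vCPU in host 5; 17 vCPU remain.
Put 42 vCPU in host 6; 22 vCPU remain.
Put 5 vCPU in host 6; 17 vCPU remain.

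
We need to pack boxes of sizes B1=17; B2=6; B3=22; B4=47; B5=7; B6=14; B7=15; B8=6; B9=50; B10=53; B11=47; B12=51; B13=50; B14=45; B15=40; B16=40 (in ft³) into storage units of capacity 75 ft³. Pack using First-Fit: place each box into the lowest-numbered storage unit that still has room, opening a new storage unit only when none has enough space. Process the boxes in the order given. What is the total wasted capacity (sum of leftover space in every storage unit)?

240

Put B1 (17 ft³) in storage unit 1; 58 ft³ remain.
Put B2 (6 ft³) in storage unit 1; 52 ft³ remain.
Put B3 (22 ft³) in storage unit 1; 30 ft³ remain.
Put B4 (47 ft³) in storage unit 2; 28 ft³ remain.
Put B5 (7 ft³) in storage unit 1; 23 ft³ remain.
Put B6 (14 ft³) in storage unit 1; 9 ft³ remain.
Put B7 (15 ft³) in storage unit 2; 13 ft³ remain.
Put B8 (6 ft³) in storage unit 1; 3 ft³ remain.
Put B9 (50 ft³) in storage unit 3; 25 ft³ remain.
Put B10 (53 ft³) in storage unit 4; 22 ft³ remain.
Put B11 (47 ft³) in storage unit 5; 28 ft³ remain.
Put B12 (51 ft³) in storage unit 6; 24 ft³ remain.
Put B13 (50 ft³) in storage unit 7; 25 ft³ remain.
Put B14 (45 ft³) in storage unit 8; 30 ft³ remain.
Put B15 (40 ft³) in storage unit 9; 35 ft³ remain.
Put B16 (40 ft³) in storage unit 10; 35 ft³ remain.
10 storage units × 75 ft³ = 750 ft³; used 510 ft³; unused 240 ft³.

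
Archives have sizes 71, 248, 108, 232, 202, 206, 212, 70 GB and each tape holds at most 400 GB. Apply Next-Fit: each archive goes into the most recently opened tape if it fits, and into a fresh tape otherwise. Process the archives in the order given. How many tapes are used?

Put 71 GB in tape 1; 329 GB remain.
Put 248 GB in tape 1; 81 GB remain.
Put 108 GB in tape 2; 292 GB remain.
Put 232 GB in tape 2; 60 GB remain.
Put 202 GB in tape 3; 198 GB remain.
Put 206 GB in tape 4; 194 GB remain.
Put 212 GB in tape 5; 188 GB remain.
Put 70 GB in tape 5; 118 GB remain.

5 tapes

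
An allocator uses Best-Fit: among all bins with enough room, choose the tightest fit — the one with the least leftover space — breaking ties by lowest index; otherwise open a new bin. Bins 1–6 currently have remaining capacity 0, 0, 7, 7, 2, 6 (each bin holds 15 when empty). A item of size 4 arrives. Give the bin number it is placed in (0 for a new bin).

6

Bins with room: bin 3 (7), bin 4 (7), bin 6 (6).
Tightest fit is bin 6 with 6 free.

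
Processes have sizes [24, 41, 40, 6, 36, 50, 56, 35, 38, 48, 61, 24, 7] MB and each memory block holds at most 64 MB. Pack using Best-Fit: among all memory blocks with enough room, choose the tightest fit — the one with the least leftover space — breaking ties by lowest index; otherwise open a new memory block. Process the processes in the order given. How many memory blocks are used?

9

24 MB → memory block 1 (remaining 40 MB)
41 MB → memory block 2 (remaining 23 MB)
40 MB → memory block 1 (remaining 0 MB)
6 MB → memory block 2 (remaining 17 MB)
36 MB → memory block 3 (remaining 28 MB)
50 MB → memory block 4 (remaining 14 MB)
56 MB → memory block 5 (remaining 8 MB)
35 MB → memory block 6 (remaining 29 MB)
38 MB → memory block 7 (remaining 26 MB)
48 MB → memory block 8 (remaining 16 MB)
61 MB → memory block 9 (remaining 3 MB)
24 MB → memory block 7 (remaining 2 MB)
7 MB → memory block 5 (remaining 1 MB)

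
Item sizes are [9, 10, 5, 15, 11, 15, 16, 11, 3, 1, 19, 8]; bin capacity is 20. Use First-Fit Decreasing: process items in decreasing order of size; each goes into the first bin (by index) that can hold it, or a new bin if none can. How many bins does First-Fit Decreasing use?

7

Sorted descending: 19, 16, 15, 15, 11, 11, 10, 9, 8, 5, 3, 1.
bin 1: place 19, 1 left
bin 2: place 16, 4 left
bin 3: place 15, 5 left
bin 4: place 15, 5 left
bin 5: place 11, 9 left
bin 6: place 11, 9 left
bin 7: place 10, 10 left
bin 5: place 9, 0 left
bin 6: place 8, 1 left
bin 3: place 5, 0 left
bin 2: place 3, 1 left
bin 1: place 1, 0 left
Final bins: [19,1] [16,3] [15,5] [15] [11,9] [11,8] [10].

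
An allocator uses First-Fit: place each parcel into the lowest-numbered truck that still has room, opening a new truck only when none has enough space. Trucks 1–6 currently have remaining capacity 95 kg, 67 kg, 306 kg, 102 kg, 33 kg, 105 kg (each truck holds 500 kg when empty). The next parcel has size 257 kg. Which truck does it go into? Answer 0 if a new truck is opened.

Trucks with room: truck 3 (306 kg).
The first with room is truck 3.

3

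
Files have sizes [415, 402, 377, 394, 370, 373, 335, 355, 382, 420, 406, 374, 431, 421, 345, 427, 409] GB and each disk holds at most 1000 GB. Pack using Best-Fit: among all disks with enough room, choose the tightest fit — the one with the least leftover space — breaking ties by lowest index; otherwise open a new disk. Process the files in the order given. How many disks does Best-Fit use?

9

disk 1: place 415 GB, 585 GB left
disk 1: place 402 GB, 183 GB left
disk 2: place 377 GB, 623 GB left
disk 2: place 394 GB, 229 GB left
disk 3: place 370 GB, 630 GB left
disk 3: place 373 GB, 257 GB left
disk 4: place 335 GB, 665 GB left
disk 4: place 355 GB, 310 GB left
disk 5: place 382 GB, 618 GB left
disk 5: place 420 GB, 198 GB left
disk 6: place 406 GB, 594 GB left
disk 6: place 374 GB, 220 GB left
disk 7: place 431 GB, 569 GB left
disk 7: place 421 GB, 148 GB left
disk 8: place 345 GB, 655 GB left
disk 8: place 427 GB, 228 GB left
disk 9: place 409 GB, 591 GB left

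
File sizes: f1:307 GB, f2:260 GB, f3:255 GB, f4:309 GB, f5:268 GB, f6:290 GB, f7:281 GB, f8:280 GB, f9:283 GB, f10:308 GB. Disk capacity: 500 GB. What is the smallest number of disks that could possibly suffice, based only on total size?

Total size = 307 + 260 + 255 + 309 + 268 + 290 + 281 + 280 + 283 + 308 = 2841 GB.
⌈2841 / 500⌉ = 6.

6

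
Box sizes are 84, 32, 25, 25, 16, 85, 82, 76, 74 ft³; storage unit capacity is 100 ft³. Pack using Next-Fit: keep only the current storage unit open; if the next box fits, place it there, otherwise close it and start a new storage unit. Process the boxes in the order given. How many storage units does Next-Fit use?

6 storage units

Put 84 ft³ in storage unit 1; 16 ft³ remain.
Put 32 ft³ in storage unit 2; 68 ft³ remain.
Put 25 ft³ in storage unit 2; 43 ft³ remain.
Put 25 ft³ in storage unit 2; 18 ft³ remain.
Put 16 ft³ in storage unit 2; 2 ft³ remain.
Put 85 ft³ in storage unit 3; 15 ft³ remain.
Put 82 ft³ in storage unit 4; 18 ft³ remain.
Put 76 ft³ in storage unit 5; 24 ft³ remain.
Put 74 ft³ in storage unit 6; 26 ft³ remain.
Final storage units: [84] [32,25,25,16] [85] [82] [76] [74].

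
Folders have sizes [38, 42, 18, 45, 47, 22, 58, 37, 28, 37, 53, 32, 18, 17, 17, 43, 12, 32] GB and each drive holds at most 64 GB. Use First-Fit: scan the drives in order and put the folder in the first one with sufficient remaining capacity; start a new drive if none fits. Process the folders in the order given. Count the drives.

38 GB → drive 1 (remaining 26 GB)
42 GB → drive 2 (remaining 22 GB)
18 GB → drive 1 (remaining 8 GB)
45 GB → drive 3 (remaining 19 GB)
47 GB → drive 4 (remaining 17 GB)
22 GB → drive 2 (remaining 0 GB)
58 GB → drive 5 (remaining 6 GB)
37 GB → drive 6 (remaining 27 GB)
28 GB → drive 7 (remaining 36 GB)
37 GB → drive 8 (remaining 27 GB)
53 GB → drive 9 (remaining 11 GB)
32 GB → drive 7 (remaining 4 GB)
18 GB → drive 3 (remaining 1 GB)
17 GB → drive 4 (remaining 0 GB)
17 GB → drive 6 (remaining 10 GB)
43 GB → drive 10 (remaining 21 GB)
12 GB → drive 8 (remaining 15 GB)
32 GB → drive 11 (remaining 32 GB)
Final drives: [38,18] [42,22] [45,18] [47,17] [58] [37,17] [28,32] [37,12] [53] [43] [32].

11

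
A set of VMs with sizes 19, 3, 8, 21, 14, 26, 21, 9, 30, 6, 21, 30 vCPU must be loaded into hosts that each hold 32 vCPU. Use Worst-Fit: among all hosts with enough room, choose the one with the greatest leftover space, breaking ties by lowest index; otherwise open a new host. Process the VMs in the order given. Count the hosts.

19 vCPU → host 1 (remaining 13 vCPU)
3 vCPU → host 1 (remaining 10 vCPU)
8 vCPU → host 1 (remaining 2 vCPU)
21 vCPU → host 2 (remaining 11 vCPU)
14 vCPU → host 3 (remaining 18 vCPU)
26 vCPU → host 4 (remaining 6 vCPU)
21 vCPU → host 5 (remaining 11 vCPU)
9 vCPU → host 3 (remaining 9 vCPU)
30 vCPU → host 6 (remaining 2 vCPU)
6 vCPU → host 2 (remaining 5 vCPU)
21 vCPU → host 7 (remaining 11 vCPU)
30 vCPU → host 8 (remaining 2 vCPU)
Final hosts: [19,3,8] [21,6] [14,9] [26] [21] [30] [21] [30].

8 hosts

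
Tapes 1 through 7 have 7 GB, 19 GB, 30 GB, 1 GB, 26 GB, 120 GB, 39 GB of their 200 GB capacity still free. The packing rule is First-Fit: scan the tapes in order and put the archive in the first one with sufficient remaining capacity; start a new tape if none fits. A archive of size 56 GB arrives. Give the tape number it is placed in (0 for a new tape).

6

Tapes with room: tape 6 (120 GB).
The first with room is tape 6.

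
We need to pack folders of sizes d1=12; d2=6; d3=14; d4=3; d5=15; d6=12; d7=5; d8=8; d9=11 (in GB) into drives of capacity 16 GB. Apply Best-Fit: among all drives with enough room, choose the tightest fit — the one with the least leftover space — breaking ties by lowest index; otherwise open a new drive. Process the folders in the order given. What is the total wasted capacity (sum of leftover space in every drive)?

26

drive 1: place d1 (12 GB), 4 GB left
drive 2: place d2 (6 GB), 10 GB left
drive 3: place d3 (14 GB), 2 GB left
drive 1: place d4 (3 GB), 1 GB left
drive 4: place d5 (15 GB), 1 GB left
drive 5: place d6 (12 GB), 4 GB left
drive 2: place d7 (5 GB), 5 GB left
drive 6: place d8 (8 GB), 8 GB left
drive 7: place d9 (11 GB), 5 GB left
7 drives × 16 GB = 112 GB; used 86 GB; unused 26 GB.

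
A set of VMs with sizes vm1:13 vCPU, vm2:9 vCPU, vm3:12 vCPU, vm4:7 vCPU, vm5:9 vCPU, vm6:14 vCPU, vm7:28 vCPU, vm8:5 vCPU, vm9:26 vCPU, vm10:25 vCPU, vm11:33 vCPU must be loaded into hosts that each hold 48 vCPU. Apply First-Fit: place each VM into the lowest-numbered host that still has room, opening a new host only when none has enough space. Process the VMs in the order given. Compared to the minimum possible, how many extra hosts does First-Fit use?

First-Fit: [13,9,12,7,5] [9,14,25] [28] [26] [33] → 5 hosts.
Total size 181 vCPU; any packing needs at least ⌈181/48⌉ = 4 hosts.
An optimal packing achieves that bound: [33,14] [28,13,7] [26,12,9] [25,9,5] → 4 hosts.
Excess: 5 − 4 = 1.

1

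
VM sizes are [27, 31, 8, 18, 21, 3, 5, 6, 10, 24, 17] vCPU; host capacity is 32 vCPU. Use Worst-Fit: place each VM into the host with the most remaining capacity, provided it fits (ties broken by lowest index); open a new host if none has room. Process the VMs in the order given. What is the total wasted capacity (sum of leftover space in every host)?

22

host 1: place 27 vCPU, 5 vCPU left
host 2: place 31 vCPU, 1 vCPU left
host 3: place 8 vCPU, 24 vCPU left
host 3: place 18 vCPU, 6 vCPU left
host 4: place 21 vCPU, 11 vCPU left
host 4: place 3 vCPU, 8 vCPU left
host 4: place 5 vCPU, 3 vCPU left
host 3: place 6 vCPU, 0 vCPU left
host 5: place 10 vCPU, 22 vCPU left
host 6: place 24 vCPU, 8 vCPU left
host 5: place 17 vCPU, 5 vCPU left
6 hosts × 32 vCPU = 192 vCPU; used 170 vCPU; unused 22 vCPU.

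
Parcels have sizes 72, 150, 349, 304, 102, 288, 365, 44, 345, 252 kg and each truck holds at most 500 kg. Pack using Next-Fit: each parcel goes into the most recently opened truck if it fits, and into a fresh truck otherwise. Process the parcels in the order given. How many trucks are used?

truck 1: place 72 kg, 428 kg left
truck 1: place 150 kg, 278 kg left
truck 2: place 349 kg, 151 kg left
truck 3: place 304 kg, 196 kg left
truck 3: place 102 kg, 94 kg left
truck 4: place 288 kg, 212 kg left
truck 5: place 365 kg, 135 kg left
truck 5: place 44 kg, 91 kg left
truck 6: place 345 kg, 155 kg left
truck 7: place 252 kg, 248 kg left

7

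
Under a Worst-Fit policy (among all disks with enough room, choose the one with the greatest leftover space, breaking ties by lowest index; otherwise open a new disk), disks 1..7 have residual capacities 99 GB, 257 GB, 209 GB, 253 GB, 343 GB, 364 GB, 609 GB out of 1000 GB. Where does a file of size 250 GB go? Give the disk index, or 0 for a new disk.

7

Disks with room: disk 2 (257 GB), disk 4 (253 GB), disk 5 (343 GB), disk 6 (364 GB), disk 7 (609 GB).
Most room is disk 7 with 609 GB free.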